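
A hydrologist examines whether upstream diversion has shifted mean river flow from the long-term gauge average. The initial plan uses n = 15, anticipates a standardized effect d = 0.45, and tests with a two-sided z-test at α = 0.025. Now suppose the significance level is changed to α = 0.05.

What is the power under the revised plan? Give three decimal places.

δ = d·√n = 0.45 × √15 = 1.7428 (unchanged). New critical value: z_{0.025} = 1.960.
Revised power = Φ(δ − 1.960) + Φ(−δ − 1.960) = Φ(-0.217) + Φ(-3.703) = 0.4141 + 0.0001 = 0.4142.

Power ≈ 0.414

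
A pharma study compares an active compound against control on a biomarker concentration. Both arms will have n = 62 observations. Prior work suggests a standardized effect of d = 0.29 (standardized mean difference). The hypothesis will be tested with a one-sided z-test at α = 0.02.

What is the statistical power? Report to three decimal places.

Noncentrality parameter: δ = d·√(n/2) = 0.29 × √(62/2) = 1.6147
Critical value for a one-sided test at α = 0.02: z_α = 2.054.
Power = Φ(δ − 2.054) = Φ(-0.439) = 0.3303.

Power ≈ 0.330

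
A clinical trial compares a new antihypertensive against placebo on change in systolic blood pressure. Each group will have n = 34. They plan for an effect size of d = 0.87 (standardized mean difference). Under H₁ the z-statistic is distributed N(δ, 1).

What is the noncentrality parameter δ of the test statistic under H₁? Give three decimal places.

The noncentrality parameter scales effect size by the design's sample-size factor: δ = d·√(n/2) = 0.87 × √(34/2) = 3.5871

δ ≈ 3.587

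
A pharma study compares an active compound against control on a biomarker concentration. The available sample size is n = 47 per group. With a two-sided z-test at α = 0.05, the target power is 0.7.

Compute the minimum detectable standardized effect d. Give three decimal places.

d ≈ 0.512

Need Φ(δ − 1.960) = 0.7, so δ = 1.960 + 0.524 = 2.484.
(The second rejection-region term Φ(−δ − z_{α/2}) is negligible and dropped.)
δ = d·√(n/2) ⇒ d = δ/√(n/2) = 2.484/√(47/2) = 0.5125.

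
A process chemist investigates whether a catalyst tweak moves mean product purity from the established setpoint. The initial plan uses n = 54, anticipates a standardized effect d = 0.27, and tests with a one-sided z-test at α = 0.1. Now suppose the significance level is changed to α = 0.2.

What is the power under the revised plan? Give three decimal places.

Power ≈ 0.873

δ = d·√n = 0.27 × √54 = 1.9841 (unchanged). New critical value: z_{0.2} = 0.842.
Revised power = Φ(δ − 0.842) = Φ(1.142) = 0.8734.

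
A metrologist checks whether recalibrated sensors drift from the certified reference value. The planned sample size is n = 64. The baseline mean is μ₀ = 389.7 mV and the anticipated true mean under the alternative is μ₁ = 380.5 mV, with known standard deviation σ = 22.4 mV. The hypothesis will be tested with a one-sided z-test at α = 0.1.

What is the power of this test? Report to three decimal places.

Power ≈ 0.977

Standardized effect: d = |μ₁ − μ₀| / σ = |380.5 − 389.7| / 22.4 = 0.4107
Noncentrality parameter: δ = d·√n = 0.4107 × √64 = 3.2857
One-sided α = 0.1 → critical value z_{0.1} = 1.282.
Power = P(Z > 1.282 − δ) = Φ(2.004) = 0.9775.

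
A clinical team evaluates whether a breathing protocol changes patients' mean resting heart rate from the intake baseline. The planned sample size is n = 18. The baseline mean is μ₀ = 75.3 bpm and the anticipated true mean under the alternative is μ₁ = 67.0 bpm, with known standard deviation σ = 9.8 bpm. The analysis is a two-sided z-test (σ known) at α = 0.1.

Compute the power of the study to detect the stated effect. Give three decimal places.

Power ≈ 0.974

Standardized effect: d = |μ₁ − μ₀| / σ = |67.0 − 75.3| / 9.8 = 0.8469
Noncentrality parameter: δ = d·√n = 0.8469 × √18 = 3.5933
Two-sided α = 0.1 → critical value z_{0.05} = 1.645.
Power = Φ(δ − 1.645) + Φ(−δ − 1.645) = Φ(1.948) + Φ(-5.238) = 0.9743 + 0.0000 = 0.9743.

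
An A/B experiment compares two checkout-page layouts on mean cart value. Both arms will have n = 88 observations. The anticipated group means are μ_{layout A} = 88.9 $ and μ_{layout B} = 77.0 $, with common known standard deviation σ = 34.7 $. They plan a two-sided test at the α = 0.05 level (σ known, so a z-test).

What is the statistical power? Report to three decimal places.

Power ≈ 0.624

Standardized effect: d = |μ_{layout A} − μ_{layout B}| / σ = |88.9 − 77.0| / 34.7 = 0.3429
Noncentrality parameter: δ = d·√(n/2) = 0.3429 × √(88/2) = 2.2748
Two-sided α = 0.05 → critical value z_{0.025} = 1.960.
Power = Φ(δ − 1.960) + Φ(−δ − 1.960) = Φ(0.315) + Φ(-4.235) = 0.6236 + 0.0000 = 0.6236.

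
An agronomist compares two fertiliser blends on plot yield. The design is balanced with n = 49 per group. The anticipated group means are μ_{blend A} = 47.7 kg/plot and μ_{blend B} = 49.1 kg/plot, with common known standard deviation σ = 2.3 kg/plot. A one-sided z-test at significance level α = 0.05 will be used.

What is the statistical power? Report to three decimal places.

Power ≈ 0.914

Standardized effect: d = |μ_{blend A} − μ_{blend B}| / σ = |47.7 − 49.1| / 2.3 = 0.6087
Noncentrality parameter: δ = d·√(n/2) = 0.6087 × √(49/2) = 3.0129
Critical value for a one-sided test at α = 0.05: z_α = 1.645.
Power = Φ(δ − 1.645) = Φ(1.368) = 0.9143.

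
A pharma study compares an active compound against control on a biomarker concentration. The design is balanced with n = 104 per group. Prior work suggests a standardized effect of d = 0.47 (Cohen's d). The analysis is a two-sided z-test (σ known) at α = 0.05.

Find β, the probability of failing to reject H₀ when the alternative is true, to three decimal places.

Noncentrality parameter: δ = d·√(n/2) = 0.47 × √(104/2) = 3.3892
Critical value for a two-sided test at α = 0.05: z_{α/2} = 1.960.
Power = Φ(δ − 1.960) + Φ(−δ − 1.960) = Φ(1.429) + Φ(-5.349) = 0.9235 + 0.0000 = 0.9235.
Type II error: β = 1 − power = 1 − 0.9235 = 0.0765.

β ≈ 0.076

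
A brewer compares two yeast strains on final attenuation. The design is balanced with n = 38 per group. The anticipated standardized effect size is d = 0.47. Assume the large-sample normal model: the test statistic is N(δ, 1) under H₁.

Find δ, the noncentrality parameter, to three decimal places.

δ ≈ 2.049

The noncentrality parameter scales effect size by the design's sample-size factor: δ = d·√(n/2) = 0.47 × √(38/2) = 2.0487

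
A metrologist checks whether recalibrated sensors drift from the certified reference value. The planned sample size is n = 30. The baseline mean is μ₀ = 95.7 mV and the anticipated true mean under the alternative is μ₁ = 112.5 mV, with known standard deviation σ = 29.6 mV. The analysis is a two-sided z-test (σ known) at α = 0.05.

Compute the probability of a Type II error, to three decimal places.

β ≈ 0.125

Standardized effect: d = |μ₁ − μ₀| / σ = |112.5 − 95.7| / 29.6 = 0.5676
Noncentrality parameter: δ = d·√n = 0.5676 × √30 = 3.1087
Critical value for a two-sided test at α = 0.05: z_{α/2} = 1.960.
Power = Φ(δ − 1.960) + Φ(−δ − 1.960) = Φ(1.149) + Φ(-5.069) = 0.8747 + 0.0000 = 0.8747.
Type II error: β = 1 − power = 1 − 0.8747 = 0.1253.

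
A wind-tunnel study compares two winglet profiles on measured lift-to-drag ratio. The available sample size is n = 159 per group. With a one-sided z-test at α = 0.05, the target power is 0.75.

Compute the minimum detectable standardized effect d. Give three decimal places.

Required noncentrality: δ = z_{0.05} + z_{0.25} = 1.645 + 0.674 = 2.319.
δ = d·√(n/2) ⇒ d = δ/√(n/2) = 2.319/√(159/2) = 0.2601.

d ≈ 0.260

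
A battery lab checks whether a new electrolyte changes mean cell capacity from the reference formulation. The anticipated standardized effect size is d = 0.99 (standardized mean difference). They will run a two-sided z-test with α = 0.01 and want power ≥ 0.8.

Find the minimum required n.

For power 0.8 need Φ(δ − z_{0.005}) = 0.8, so δ = z_{0.005} + z_{0.20} = 2.576 + 0.842 = 3.417.
(The Φ(−δ − z_{α/2}) term is vanishingly small for δ > 0 and is dropped in the standard sample-size formula.)
δ = d·√n ⇒ n = (δ/d)² = (3.417 / 0.99)² = 11.92.
Rounding up, n = 12.

n = 12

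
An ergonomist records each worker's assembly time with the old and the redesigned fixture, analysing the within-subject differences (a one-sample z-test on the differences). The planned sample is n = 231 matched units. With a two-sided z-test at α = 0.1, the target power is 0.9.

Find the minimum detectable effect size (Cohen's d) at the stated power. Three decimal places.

d ≈ 0.193

Need Φ(δ − 1.645) = 0.9, so δ = 1.645 + 1.282 = 2.926.
(The second rejection-region term Φ(−δ − z_{α/2}) is negligible and dropped.)
δ = d·√n ⇒ d = δ/√n = 2.926/√231 = 0.1925.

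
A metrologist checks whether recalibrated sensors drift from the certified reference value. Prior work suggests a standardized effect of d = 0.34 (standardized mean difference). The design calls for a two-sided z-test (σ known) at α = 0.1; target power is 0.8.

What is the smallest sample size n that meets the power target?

For power 0.8 need Φ(δ − z_{0.05}) = 0.8, so δ = z_{0.05} + z_{0.20} = 1.645 + 0.842 = 2.486.
(For δ > 0 the lower-tail rejection region contributes negligibly to power, so the one-term inversion is standard.)
δ = d·√n ⇒ n = (δ/d)² = (2.486 / 0.34)² = 53.48.
Rounding up, n = 54.

n = 54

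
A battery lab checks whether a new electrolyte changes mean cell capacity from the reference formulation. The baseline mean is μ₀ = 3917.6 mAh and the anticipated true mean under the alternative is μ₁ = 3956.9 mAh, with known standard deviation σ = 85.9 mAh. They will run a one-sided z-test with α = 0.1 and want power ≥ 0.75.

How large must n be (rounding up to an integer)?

Standardized effect: d = |μ₁ − μ₀| / σ = |3956.9 − 3917.6| / 85.9 = 0.4575
For power 0.75 need Φ(δ − z_{0.1}) = 0.75, so δ = z_{0.1} + z_{0.25} = 1.282 + 0.674 = 1.956.
δ = d·√n ⇒ n = (δ/d)² = (1.956 / 0.4575)² = 18.28.
Round up to the next whole unit.

n = 19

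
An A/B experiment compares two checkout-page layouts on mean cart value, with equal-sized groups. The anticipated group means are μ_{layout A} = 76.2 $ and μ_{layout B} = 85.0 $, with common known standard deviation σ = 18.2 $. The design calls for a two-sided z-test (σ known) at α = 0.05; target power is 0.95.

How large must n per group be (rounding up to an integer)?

Standardized effect: d = |μ_{layout A} − μ_{layout B}| / σ = |76.2 − 85.0| / 18.2 = 0.4835
Set Φ(δ − 1.960) = 0.95; then δ − 1.960 = Φ⁻¹(0.95) = 1.645, giving δ = 3.605.
(Ignoring the negligible lower-tail rejection probability gives the usual closed-form inversion.)
δ = d·√(n/2) ⇒ n = 2(δ/d)² = 2 × (3.605 / 0.4835)² = 111.17.
Round up to the next whole unit.

n = 112 per group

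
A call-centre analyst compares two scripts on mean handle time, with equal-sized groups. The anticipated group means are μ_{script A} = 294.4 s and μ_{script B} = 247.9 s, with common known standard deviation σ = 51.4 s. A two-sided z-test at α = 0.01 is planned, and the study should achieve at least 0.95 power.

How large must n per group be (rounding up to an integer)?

n = 44 per group

Standardized effect: d = |μ_{script A} − μ_{script B}| / σ = |294.4 − 247.9| / 51.4 = 0.9047
Set Φ(δ − 2.576) = 0.95; then δ − 2.576 = Φ⁻¹(0.95) = 1.645, giving δ = 4.221.
(The Φ(−δ − z_{α/2}) term is vanishingly small for δ > 0 and is dropped in the standard sample-size formula.)
δ = d·√(n/2) ⇒ n = 2(δ/d)² = 2 × (4.221 / 0.9047)² = 43.53.
Round up to the next whole unit.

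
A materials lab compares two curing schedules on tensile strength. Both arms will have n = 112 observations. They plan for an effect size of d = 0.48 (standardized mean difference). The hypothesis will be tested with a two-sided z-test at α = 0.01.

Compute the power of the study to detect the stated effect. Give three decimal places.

Power ≈ 0.845

Noncentrality parameter: δ = d·√(n/2) = 0.48 × √(112/2) = 3.5920
Critical value for a two-sided test at α = 0.01: z_{α/2} = 2.576.
Power = Φ(δ − 2.576) + Φ(−δ − 2.576) = Φ(1.016) + Φ(-6.168) = 0.8452 + 0.0000 = 0.8452.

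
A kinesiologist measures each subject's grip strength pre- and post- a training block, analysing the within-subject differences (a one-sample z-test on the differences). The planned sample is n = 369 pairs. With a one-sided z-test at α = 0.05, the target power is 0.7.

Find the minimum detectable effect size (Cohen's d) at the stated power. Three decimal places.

Need Φ(δ − 1.645) = 0.7, so δ = 1.645 + 0.524 = 2.169.
δ = d·√n ⇒ d = δ/√n = 2.169/√369 = 0.1129.

d ≈ 0.113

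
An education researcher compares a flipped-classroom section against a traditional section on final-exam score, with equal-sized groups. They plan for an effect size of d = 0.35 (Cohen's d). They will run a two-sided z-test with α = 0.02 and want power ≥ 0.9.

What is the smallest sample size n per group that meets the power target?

Set Φ(δ − 2.326) = 0.9; then δ − 2.326 = Φ⁻¹(0.9) = 1.282, giving δ = 3.608.
(The Φ(−δ − z_{α/2}) term is vanishingly small for δ > 0 and is dropped in the standard sample-size formula.)
δ = d·√(n/2) ⇒ n = 2(δ/d)² = 2 × (3.608 / 0.35)² = 212.52.
Round up to the next whole unit.

n = 213 per group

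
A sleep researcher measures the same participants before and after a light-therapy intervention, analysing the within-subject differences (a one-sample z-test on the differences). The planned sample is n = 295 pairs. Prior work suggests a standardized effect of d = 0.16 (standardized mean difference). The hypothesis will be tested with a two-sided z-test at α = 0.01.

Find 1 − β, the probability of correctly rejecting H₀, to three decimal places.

Noncentrality parameter: δ = d·√n = 0.16 × √295 = 2.7481
Two-sided α = 0.01 → critical value z_{0.005} = 2.576.
Power = Φ(δ − 2.576) + Φ(−δ − 2.576) = Φ(0.172) + Φ(-5.324) = 0.5684 + 0.0000 = 0.5684.

Power ≈ 0.568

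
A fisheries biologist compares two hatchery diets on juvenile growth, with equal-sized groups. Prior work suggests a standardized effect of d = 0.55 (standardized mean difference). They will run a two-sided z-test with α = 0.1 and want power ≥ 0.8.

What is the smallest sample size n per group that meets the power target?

For power 0.8 need Φ(δ − z_{0.05}) = 0.8, so δ = z_{0.05} + z_{0.20} = 1.645 + 0.842 = 2.486.
(For δ > 0 the lower-tail rejection region contributes negligibly to power, so the one-term inversion is standard.)
δ = d·√(n/2) ⇒ n = 2(δ/d)² = 2 × (2.486 / 0.55)² = 40.88.
Round up to the next whole unit.

n = 41 per group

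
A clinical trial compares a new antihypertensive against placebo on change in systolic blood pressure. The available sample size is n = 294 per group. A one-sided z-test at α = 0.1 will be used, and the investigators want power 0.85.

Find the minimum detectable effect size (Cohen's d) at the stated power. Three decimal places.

d ≈ 0.191

Need Φ(δ − 1.282) = 0.85, so δ = 1.282 + 1.036 = 2.318.
δ = d·√(n/2) ⇒ d = δ/√(n/2) = 2.318/√(294/2) = 0.1912.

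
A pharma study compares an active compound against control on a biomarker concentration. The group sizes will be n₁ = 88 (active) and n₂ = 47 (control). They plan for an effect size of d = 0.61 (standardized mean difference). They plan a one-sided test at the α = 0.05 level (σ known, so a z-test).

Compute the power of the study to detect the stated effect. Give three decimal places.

Power ≈ 0.958

Noncentrality parameter: δ = d / √(1/n₁ + 1/n₂) = 0.61 / √(1/88 + 1/47) = 3.3764
One-sided α = 0.05 → critical value z_{0.05} = 1.645.
Power = P(Z > 1.645 − δ) = Φ(1.732) = 0.9583.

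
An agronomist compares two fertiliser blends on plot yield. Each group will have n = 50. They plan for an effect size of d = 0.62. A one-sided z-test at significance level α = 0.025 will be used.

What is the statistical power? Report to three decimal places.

Power ≈ 0.873

Noncentrality parameter: δ = d·√(n/2) = 0.62 × √(50/2) = 3.1000
One-sided α = 0.025 → critical value z_{0.025} = 1.960.
Power = P(Z > 1.960 − δ) = Φ(1.140) = 0.8729.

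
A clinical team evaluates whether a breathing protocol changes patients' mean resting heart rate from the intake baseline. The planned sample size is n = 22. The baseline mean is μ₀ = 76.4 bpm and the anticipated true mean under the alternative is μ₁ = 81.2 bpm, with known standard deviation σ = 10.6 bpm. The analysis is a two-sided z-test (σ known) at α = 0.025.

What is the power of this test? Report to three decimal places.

Power ≈ 0.453

Standardized effect: d = |μ₁ − μ₀| / σ = |81.2 − 76.4| / 10.6 = 0.4528
Noncentrality parameter: δ = d·√n = 0.4528 × √22 = 2.1240
Critical value for a two-sided test at α = 0.025: z_{α/2} = 2.241.
Power = Φ(δ − 2.241) + Φ(−δ − 2.241) = Φ(-0.117) + Φ(-4.365) = 0.4533 + 0.0000 = 0.4533.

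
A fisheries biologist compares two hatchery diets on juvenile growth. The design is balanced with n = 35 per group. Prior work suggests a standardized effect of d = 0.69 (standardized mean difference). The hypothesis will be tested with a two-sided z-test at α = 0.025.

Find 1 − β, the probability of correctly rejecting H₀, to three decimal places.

Noncentrality parameter: δ = d·√(n/2) = 0.69 × √(35/2) = 2.8865
Two-sided α = 0.025 → critical value z_{0.0125} = 2.241.
Power = Φ(δ − 2.241) + Φ(−δ − 2.241) = Φ(0.645) + Φ(-5.128) = 0.7406 + 0.0000 = 0.7406.

Power ≈ 0.741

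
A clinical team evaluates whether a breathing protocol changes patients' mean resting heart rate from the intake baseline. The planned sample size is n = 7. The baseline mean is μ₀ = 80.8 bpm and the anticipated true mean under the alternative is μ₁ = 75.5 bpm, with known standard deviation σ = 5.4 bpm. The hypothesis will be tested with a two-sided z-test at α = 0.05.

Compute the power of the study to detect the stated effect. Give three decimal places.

Power ≈ 0.738

Standardized effect: d = |μ₁ − μ₀| / σ = |75.5 − 80.8| / 5.4 = 0.9815
Noncentrality parameter: δ = d·√n = 0.9815 × √7 = 2.5968
Two-sided α = 0.05 → critical value z_{0.025} = 1.960.
Power = Φ(δ − 1.960) + Φ(−δ − 1.960) = Φ(0.637) + Φ(-4.557) = 0.7379 + 0.0000 = 0.7379.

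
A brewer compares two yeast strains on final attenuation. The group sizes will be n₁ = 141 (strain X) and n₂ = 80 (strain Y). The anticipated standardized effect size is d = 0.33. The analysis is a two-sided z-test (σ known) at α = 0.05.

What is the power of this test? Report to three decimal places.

Noncentrality parameter: δ = d / √(1/n₁ + 1/n₂) = 0.33 / √(1/141 + 1/80) = 2.3576
Two-sided α = 0.05 → critical value z_{0.025} = 1.960.
Power = Φ(δ − 1.960) + Φ(−δ − 1.960) = Φ(0.398) + Φ(-4.318) = 0.6546 + 0.0000 = 0.6546.

Power ≈ 0.655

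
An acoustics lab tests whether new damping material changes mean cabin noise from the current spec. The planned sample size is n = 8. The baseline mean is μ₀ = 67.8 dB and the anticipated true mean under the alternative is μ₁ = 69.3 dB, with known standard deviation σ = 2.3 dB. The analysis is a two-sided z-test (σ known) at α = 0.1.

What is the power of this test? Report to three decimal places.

Power ≈ 0.579

Standardized effect: d = |μ₁ − μ₀| / σ = |69.3 − 67.8| / 2.3 = 0.6522
Noncentrality parameter: δ = d·√n = 0.6522 × √8 = 1.8446
Critical value for a two-sided test at α = 0.1: z_{α/2} = 1.645.
Power = Φ(δ − 1.645) + Φ(−δ − 1.645) = Φ(0.200) + Φ(-3.489) = 0.5792 + 0.0002 = 0.5794.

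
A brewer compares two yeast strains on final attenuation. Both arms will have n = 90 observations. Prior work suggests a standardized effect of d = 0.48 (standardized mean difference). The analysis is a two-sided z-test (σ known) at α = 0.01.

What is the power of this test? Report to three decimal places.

Noncentrality parameter: λ = d·√(n/2) = 0.48 × √(90/2) = 3.2199
Critical value for a two-sided test at α = 0.01: z_{α/2} = 2.576.
Power = Φ(λ − 2.576) + Φ(−λ − 2.576) = Φ(0.644) + Φ(-5.796) = 0.7402 + 0.0000 = 0.7402.

Power ≈ 0.740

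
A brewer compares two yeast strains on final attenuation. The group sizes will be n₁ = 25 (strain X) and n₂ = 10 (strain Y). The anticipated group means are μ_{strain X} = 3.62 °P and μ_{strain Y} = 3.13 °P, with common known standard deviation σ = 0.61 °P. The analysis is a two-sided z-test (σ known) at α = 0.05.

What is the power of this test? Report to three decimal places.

Power ≈ 0.574

Standardized effect: d = |μ_{strain X} − μ_{strain Y}| / σ = |3.62 − 3.13| / 0.61 = 0.8033
Noncentrality parameter: δ = d / √(1/n₁ + 1/n₂) = 0.8033 / √(1/25 + 1/10) = 2.1469
Two-sided α = 0.05 → critical value z_{0.025} = 1.960.
Power = Φ(δ − 1.960) + Φ(−δ − 1.960) = Φ(0.187) + Φ(-4.107) = 0.5741 + 0.0000 = 0.5741.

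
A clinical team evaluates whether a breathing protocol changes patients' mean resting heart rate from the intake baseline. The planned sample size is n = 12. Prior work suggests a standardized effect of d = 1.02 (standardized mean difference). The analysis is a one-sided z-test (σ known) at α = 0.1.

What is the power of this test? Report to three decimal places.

Power ≈ 0.988

Noncentrality parameter: λ = d·√n = 1.02 × √12 = 3.5334
One-sided α = 0.1 → critical value z_{0.1} = 1.282.
Power = Φ(λ − 1.282) = Φ(2.252) = 0.9878.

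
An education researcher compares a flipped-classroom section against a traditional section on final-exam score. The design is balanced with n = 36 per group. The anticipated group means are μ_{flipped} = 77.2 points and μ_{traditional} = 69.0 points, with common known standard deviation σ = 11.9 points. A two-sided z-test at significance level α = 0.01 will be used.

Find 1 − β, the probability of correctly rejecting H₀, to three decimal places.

Standardized effect: d = |μ_{flipped} − μ_{traditional}| / σ = |77.2 − 69.0| / 11.9 = 0.6891
Noncentrality parameter: δ = d·√(n/2) = 0.6891 × √(36/2) = 2.9235
Two-sided α = 0.01 → critical value z_{0.005} = 2.576.
Power = Φ(δ − 2.576) + Φ(−δ − 2.576) = Φ(0.348) + Φ(-5.499) = 0.6360 + 0.0000 = 0.6360.

Power ≈ 0.636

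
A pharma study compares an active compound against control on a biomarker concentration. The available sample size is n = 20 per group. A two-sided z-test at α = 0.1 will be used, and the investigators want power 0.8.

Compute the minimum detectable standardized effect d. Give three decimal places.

d ≈ 0.786

Need Φ(δ − 1.645) = 0.8, so δ = 1.645 + 0.842 = 2.486.
(Lower-tail contribution to power is negligible for δ > 0.)
δ = d·√(n/2) ⇒ d = δ/√(n/2) = 2.486/√(20/2) = 0.7863.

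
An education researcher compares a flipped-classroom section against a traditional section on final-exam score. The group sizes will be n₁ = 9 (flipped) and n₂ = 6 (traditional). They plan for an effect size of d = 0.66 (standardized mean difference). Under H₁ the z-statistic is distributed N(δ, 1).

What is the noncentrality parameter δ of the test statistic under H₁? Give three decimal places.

The noncentrality parameter scales effect size by the design's sample-size factor: δ = d / √(1/n₁ + 1/n₂) = 0.66 / √(1/9 + 1/6) = 1.2523

δ ≈ 1.252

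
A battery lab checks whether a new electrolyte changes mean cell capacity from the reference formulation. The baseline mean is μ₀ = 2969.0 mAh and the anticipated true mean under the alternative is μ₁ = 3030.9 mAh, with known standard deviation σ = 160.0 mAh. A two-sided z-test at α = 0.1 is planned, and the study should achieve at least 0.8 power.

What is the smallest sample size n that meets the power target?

Standardized effect: d = |μ₁ − μ₀| / σ = |3030.9 − 2969.0| / 160.0 = 0.3869
Set Φ(δ − 1.645) = 0.8; then δ − 1.645 = Φ⁻¹(0.8) = 0.842, giving δ = 2.486.
(Ignoring the negligible lower-tail rejection probability gives the usual closed-form inversion.)
δ = d·√n ⇒ n = (δ/d)² = (2.486 / 0.3869)² = 41.31.
Round up to the next whole unit.

n = 42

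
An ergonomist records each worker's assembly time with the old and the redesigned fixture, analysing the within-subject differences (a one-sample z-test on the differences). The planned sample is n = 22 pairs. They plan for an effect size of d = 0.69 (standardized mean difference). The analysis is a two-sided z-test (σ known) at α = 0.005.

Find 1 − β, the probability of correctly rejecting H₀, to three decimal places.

Power ≈ 0.666

Noncentrality parameter: δ = d·√n = 0.69 × √22 = 3.2364
Two-sided α = 0.005 → critical value z_{0.0025} = 2.807.
Power = Φ(δ − 2.807) + Φ(−δ − 2.807) = Φ(0.429) + Φ(-6.043) = 0.6662 + 0.0000 = 0.6662.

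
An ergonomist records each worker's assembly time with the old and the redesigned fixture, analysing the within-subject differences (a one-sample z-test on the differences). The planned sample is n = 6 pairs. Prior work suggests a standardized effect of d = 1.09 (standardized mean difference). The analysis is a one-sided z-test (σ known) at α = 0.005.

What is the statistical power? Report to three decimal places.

Power ≈ 0.537

Noncentrality parameter: δ = d·√n = 1.09 × √6 = 2.6699
Critical value for a one-sided test at α = 0.005: z_α = 2.576.
Power = Φ(δ − 2.576) = Φ(0.094) = 0.5375.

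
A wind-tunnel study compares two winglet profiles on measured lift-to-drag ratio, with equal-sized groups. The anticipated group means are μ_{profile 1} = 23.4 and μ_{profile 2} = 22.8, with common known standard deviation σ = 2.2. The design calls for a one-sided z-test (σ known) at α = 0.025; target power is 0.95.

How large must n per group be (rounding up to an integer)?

Standardized effect: d = |μ_{profile 1} − μ_{profile 2}| / σ = |23.4 − 22.8| / 2.2 = 0.2727
Set Φ(δ − 1.960) = 0.95; then δ − 1.960 = Φ⁻¹(0.95) = 1.645, giving δ = 3.605.
δ = d·√(n/2) ⇒ n = 2(δ/d)² = 2 × (3.605 / 0.2727)² = 349.41.
Rounding up, n = 350 per group.

n = 350 per group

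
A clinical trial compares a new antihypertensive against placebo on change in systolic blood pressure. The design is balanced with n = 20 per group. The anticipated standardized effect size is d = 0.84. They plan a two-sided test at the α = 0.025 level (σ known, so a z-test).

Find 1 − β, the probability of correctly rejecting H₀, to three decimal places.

Power ≈ 0.661

Noncentrality parameter: δ = d·√(n/2) = 0.84 × √(20/2) = 2.6563
Critical value for a two-sided test at α = 0.025: z_{α/2} = 2.241.
Power = Φ(δ − 2.241) + Φ(−δ − 2.241) = Φ(0.415) + Φ(-4.898) = 0.6609 + 0.0000 = 0.6609.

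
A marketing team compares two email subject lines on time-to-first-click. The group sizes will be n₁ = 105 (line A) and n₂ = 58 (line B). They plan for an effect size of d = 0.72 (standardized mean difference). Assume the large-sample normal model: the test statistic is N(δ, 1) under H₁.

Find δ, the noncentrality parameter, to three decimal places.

δ = d / √(1/n₁ + 1/n₂) = 0.72 / √(1/105 + 1/58) = 4.4010

δ ≈ 4.401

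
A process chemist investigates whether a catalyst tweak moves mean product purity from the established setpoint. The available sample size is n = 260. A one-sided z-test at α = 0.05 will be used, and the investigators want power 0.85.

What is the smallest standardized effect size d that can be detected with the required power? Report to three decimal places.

Required noncentrality: δ = z_{0.05} + z_{0.15} = 1.645 + 1.036 = 2.681.
δ = d·√n ⇒ d = δ/√n = 2.681/√260 = 0.1663.

d ≈ 0.166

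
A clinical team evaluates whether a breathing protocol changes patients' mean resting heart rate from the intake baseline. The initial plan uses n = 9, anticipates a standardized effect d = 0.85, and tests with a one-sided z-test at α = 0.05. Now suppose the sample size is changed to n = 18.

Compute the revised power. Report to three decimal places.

Power ≈ 0.975

With n = 18: δ = d·√n = 0.85 × √18 = 3.6062. Critical value z_{0.05} = 1.645.
Revised power = Φ(δ − 1.645) = Φ(1.961) = 0.9751.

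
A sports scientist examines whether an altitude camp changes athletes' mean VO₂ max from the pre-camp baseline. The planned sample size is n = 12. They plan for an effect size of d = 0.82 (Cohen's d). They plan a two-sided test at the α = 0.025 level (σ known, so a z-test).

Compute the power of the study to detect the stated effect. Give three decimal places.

Noncentrality parameter: λ = d·√n = 0.82 × √12 = 2.8406
Critical value for a two-sided test at α = 0.025: z_{α/2} = 2.241.
Power = Φ(λ − 2.241) + Φ(−λ − 2.241) = Φ(0.599) + Φ(-5.082) = 0.7255 + 0.0000 = 0.7255.

Power ≈ 0.725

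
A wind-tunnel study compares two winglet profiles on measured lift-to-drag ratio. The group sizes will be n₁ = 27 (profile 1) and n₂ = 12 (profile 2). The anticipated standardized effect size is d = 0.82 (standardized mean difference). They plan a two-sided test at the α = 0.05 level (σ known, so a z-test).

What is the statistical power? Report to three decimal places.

Noncentrality parameter: δ = d / √(1/n₁ + 1/n₂) = 0.82 / √(1/27 + 1/12) = 2.3635
Two-sided α = 0.05 → critical value z_{0.025} = 1.960.
Power = Φ(δ − 1.960) + Φ(−δ − 1.960) = Φ(0.404) + Φ(-4.323) = 0.6567 + 0.0000 = 0.6567.

Power ≈ 0.657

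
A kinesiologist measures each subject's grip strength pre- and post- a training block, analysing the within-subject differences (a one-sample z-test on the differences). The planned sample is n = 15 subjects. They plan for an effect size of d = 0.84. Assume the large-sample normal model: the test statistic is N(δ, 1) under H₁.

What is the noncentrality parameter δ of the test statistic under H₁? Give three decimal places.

δ ≈ 3.253

The noncentrality parameter scales effect size by the design's sample-size factor: δ = d·√n = 0.84 × √15 = 3.2533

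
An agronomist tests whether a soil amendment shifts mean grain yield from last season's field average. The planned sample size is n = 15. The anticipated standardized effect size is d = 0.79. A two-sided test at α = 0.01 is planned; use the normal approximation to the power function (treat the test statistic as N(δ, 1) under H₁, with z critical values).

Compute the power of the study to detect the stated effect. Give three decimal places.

Noncentrality parameter: δ = d·√n = 0.79 × √15 = 3.0597
Critical value for a two-sided test at α = 0.01: z_{α/2} = 2.576.
Power = Φ(δ − 2.576) + Φ(−δ − 2.576) = Φ(0.484) + Φ(-5.635) = 0.6857 + 0.0000 = 0.6857.

Power ≈ 0.686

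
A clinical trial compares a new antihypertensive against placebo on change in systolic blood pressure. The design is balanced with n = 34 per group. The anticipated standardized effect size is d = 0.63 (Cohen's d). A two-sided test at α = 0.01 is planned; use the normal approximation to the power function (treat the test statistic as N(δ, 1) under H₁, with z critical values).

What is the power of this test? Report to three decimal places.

Noncentrality parameter: δ = d·√(n/2) = 0.63 × √(34/2) = 2.5976
Two-sided α = 0.01 → critical value z_{0.005} = 2.576.
Power = Φ(δ − 2.576) + Φ(−δ − 2.576) = Φ(0.022) + Φ(-5.173) = 0.5087 + 0.0000 = 0.5087.

Power ≈ 0.509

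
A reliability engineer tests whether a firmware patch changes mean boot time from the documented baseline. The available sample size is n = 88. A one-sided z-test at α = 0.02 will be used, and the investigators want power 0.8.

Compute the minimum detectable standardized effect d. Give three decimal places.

Need Φ(δ − 2.054) = 0.8, so δ = 2.054 + 0.842 = 2.895.
δ = d·√n ⇒ d = δ/√n = 2.895/√88 = 0.3086.

d ≈ 0.309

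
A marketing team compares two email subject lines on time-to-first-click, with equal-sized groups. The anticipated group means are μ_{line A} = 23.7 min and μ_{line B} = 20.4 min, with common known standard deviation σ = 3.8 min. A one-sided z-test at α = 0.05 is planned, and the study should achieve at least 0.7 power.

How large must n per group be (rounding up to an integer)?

Standardized effect: d = |μ_{line A} − μ_{line B}| / σ = |23.7 − 20.4| / 3.8 = 0.8684
Set Φ(δ − 1.645) = 0.7; then δ − 1.645 = Φ⁻¹(0.7) = 0.524, giving δ = 2.169.
δ = d·√(n/2) ⇒ n = 2(δ/d)² = 2 × (2.169 / 0.8684)² = 12.48.
Round up to the next whole unit.

n = 13 per group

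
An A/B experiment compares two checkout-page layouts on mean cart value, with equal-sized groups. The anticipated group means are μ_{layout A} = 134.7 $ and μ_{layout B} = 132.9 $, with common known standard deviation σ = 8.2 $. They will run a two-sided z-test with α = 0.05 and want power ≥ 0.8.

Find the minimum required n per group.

Standardized effect: d = |μ_{layout A} − μ_{layout B}| / σ = |134.7 − 132.9| / 8.2 = 0.2195
For power 0.8 need Φ(δ − z_{0.025}) = 0.8, so δ = z_{0.025} + z_{0.20} = 1.960 + 0.842 = 2.802.
(For δ > 0 the lower-tail rejection region contributes negligibly to power, so the one-term inversion is standard.)
δ = d·√(n/2) ⇒ n = 2(δ/d)² = 2 × (2.802 / 0.2195)² = 325.78.
Round up to the next whole unit.

n = 326 per group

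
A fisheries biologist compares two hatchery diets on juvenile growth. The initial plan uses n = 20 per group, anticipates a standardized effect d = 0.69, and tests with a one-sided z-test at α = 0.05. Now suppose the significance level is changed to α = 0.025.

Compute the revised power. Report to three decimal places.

Power ≈ 0.588

δ = d·√(n/2) = 0.69 × √(20/2) = 2.1820 (unchanged). New critical value: z_{0.025} = 1.960.
Revised power = P(Z > 1.960 − δ) = Φ(0.222) = 0.5878.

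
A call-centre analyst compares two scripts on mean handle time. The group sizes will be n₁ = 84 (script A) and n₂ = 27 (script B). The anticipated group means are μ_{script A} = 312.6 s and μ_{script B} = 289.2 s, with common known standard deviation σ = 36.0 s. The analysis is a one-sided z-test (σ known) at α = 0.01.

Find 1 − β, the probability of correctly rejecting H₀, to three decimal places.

Standardized effect: d = |μ_{script A} − μ_{script B}| / σ = |312.6 − 289.2| / 36.0 = 0.6500
Noncentrality parameter: δ = d / √(1/n₁ + 1/n₂) = 0.6500 / √(1/84 + 1/27) = 2.9381
Critical value for a one-sided test at α = 0.01: z_α = 2.326.
Power = P(Z > 2.326 − δ) = Φ(0.612) = 0.7297.

Power ≈ 0.730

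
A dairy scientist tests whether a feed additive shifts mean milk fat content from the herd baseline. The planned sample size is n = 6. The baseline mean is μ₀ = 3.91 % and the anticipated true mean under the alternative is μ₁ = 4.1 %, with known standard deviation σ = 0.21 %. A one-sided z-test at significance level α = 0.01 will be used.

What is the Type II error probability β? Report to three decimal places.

Standardized effect: d = |μ₁ − μ₀| / σ = |4.1 − 3.91| / 0.21 = 0.9048
Noncentrality parameter: δ = d·√n = 0.9048 × √6 = 2.2162
Critical value for a one-sided test at α = 0.01: z_α = 2.326.
Power = P(Z > 2.326 − δ) = Φ(-0.110) = 0.4561.
Type II error: β = 1 − power = 1 − 0.4561 = 0.5439.

β ≈ 0.544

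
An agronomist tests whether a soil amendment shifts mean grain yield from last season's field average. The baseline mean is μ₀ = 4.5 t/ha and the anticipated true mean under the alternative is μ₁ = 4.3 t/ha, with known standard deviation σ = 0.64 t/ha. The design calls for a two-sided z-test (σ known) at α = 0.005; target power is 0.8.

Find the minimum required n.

Standardized effect: d = |μ₁ − μ₀| / σ = |4.3 − 4.5| / 0.64 = 0.3125
Set Φ(δ − 2.807) = 0.8; then δ − 2.807 = Φ⁻¹(0.8) = 0.842, giving δ = 3.649.
(For δ > 0 the lower-tail rejection region contributes negligibly to power, so the one-term inversion is standard.)
δ = d·√n ⇒ n = (δ/d)² = (3.649 / 0.3125)² = 136.32.
Round up to the next whole unit.

n = 137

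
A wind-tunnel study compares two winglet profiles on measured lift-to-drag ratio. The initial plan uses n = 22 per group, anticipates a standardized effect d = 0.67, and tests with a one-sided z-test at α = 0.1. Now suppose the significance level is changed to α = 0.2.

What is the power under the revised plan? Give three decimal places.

Power ≈ 0.916

δ = d·√(n/2) = 0.67 × √(22/2) = 2.2221 (unchanged). New critical value: z_{0.2} = 0.842.
Revised power = Φ(δ − 0.842) = Φ(1.381) = 0.9163.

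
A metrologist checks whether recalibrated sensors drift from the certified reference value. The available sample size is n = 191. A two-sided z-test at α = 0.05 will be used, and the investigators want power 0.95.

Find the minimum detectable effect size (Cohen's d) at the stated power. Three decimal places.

Need Φ(δ − 1.960) = 0.95, so δ = 1.960 + 1.645 = 3.605.
(The second rejection-region term Φ(−δ − z_{α/2}) is negligible and dropped.)
δ = d·√n ⇒ d = δ/√n = 3.605/√191 = 0.2608.

d ≈ 0.261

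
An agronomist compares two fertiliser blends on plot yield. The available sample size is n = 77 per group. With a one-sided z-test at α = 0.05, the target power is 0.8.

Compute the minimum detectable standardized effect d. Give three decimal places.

d ≈ 0.401

Required noncentrality: δ = z_{0.05} + z_{0.20} = 1.645 + 0.842 = 2.486.
δ = d·√(n/2) ⇒ d = δ/√(n/2) = 2.486/√(77/2) = 0.4007.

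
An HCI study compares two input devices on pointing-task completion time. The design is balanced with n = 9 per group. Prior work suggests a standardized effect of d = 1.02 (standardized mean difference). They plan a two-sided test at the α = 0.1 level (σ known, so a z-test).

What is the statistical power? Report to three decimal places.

Noncentrality parameter: δ = d·√(n/2) = 1.02 × √(9/2) = 2.1637
Critical value for a two-sided test at α = 0.1: z_{α/2} = 1.645.
Power = Φ(δ − 1.645) + Φ(−δ − 1.645) = Φ(0.519) + Φ(-3.809) = 0.6981 + 0.0001 = 0.6982.

Power ≈ 0.698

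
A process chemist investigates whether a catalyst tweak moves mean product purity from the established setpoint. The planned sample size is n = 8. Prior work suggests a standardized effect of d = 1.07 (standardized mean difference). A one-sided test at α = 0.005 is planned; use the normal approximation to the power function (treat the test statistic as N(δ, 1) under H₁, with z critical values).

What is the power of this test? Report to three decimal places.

Noncentrality parameter: δ = d·√n = 1.07 × √8 = 3.0264
One-sided α = 0.005 → critical value z_{0.005} = 2.576.
Power = P(Z > 2.576 − δ) = Φ(0.451) = 0.6739.

Power ≈ 0.674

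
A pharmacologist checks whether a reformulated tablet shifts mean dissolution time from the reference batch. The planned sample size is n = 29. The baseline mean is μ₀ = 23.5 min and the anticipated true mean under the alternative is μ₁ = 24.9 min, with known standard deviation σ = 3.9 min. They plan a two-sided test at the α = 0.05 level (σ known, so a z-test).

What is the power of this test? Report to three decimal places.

Power ≈ 0.489

Standardized effect: d = |μ₁ − μ₀| / σ = |24.9 − 23.5| / 3.9 = 0.3590
Noncentrality parameter: δ = d·√n = 0.3590 × √29 = 1.9331
Critical value for a two-sided test at α = 0.05: z_{α/2} = 1.960.
Power = Φ(δ − 1.960) + Φ(−δ − 1.960) = Φ(-0.027) + Φ(-3.893) = 0.4893 + 0.0000 = 0.4893.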